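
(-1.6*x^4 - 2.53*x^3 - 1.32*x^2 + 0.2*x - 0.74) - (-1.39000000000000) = -1.6*x^4 - 2.53*x^3 - 1.32*x^2 + 0.2*x + 0.65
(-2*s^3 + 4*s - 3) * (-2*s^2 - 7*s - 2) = 4*s^5 + 14*s^4 - 4*s^3 - 22*s^2 + 13*s + 6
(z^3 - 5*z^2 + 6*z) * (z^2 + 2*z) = z^5 - 3*z^4 - 4*z^3 + 12*z^2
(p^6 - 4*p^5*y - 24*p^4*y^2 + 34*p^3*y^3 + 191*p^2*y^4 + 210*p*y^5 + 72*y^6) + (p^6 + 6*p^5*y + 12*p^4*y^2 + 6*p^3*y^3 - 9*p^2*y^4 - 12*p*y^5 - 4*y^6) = 2*p^6 + 2*p^5*y - 12*p^4*y^2 + 40*p^3*y^3 + 182*p^2*y^4 + 198*p*y^5 + 68*y^6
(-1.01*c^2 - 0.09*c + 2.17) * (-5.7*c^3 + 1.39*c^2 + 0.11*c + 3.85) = 5.757*c^5 - 0.8909*c^4 - 12.6052*c^3 - 0.8821*c^2 - 0.1078*c + 8.3545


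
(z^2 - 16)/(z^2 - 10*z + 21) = (z^2 - 16)/(z^2 - 10*z + 21)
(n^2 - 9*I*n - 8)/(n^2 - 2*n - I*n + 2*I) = (n - 8*I)/(n - 2)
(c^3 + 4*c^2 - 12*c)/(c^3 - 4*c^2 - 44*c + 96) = c/(c - 8)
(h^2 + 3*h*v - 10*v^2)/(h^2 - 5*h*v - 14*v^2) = (-h^2 - 3*h*v + 10*v^2)/(-h^2 + 5*h*v + 14*v^2)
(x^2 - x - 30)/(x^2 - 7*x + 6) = (x + 5)/(x - 1)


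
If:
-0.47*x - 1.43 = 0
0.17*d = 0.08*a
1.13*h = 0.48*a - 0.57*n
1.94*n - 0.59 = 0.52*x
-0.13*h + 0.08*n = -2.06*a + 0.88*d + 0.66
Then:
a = 0.46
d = 0.22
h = 0.45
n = -0.51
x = -3.04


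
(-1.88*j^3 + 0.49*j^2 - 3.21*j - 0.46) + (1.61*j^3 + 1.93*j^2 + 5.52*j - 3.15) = -0.27*j^3 + 2.42*j^2 + 2.31*j - 3.61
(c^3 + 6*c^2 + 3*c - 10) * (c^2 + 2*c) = c^5 + 8*c^4 + 15*c^3 - 4*c^2 - 20*c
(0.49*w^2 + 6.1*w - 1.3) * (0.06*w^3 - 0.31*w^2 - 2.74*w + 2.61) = 0.0294*w^5 + 0.2141*w^4 - 3.3116*w^3 - 15.0321*w^2 + 19.483*w - 3.393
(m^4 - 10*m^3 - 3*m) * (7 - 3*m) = -3*m^5 + 37*m^4 - 70*m^3 + 9*m^2 - 21*m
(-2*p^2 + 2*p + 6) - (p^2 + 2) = -3*p^2 + 2*p + 4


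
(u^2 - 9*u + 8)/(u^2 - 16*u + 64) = (u - 1)/(u - 8)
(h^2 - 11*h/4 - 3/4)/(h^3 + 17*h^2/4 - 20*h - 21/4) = 1/(h + 7)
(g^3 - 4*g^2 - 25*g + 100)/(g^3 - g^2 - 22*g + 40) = (g - 5)/(g - 2)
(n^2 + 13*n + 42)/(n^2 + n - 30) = (n + 7)/(n - 5)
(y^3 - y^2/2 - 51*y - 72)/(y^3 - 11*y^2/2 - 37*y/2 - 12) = (y + 6)/(y + 1)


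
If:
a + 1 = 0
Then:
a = -1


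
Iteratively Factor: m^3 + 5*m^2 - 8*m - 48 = (m - 3)*(m^2 + 8*m + 16) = (m - 3)*(m + 4)*(m + 4)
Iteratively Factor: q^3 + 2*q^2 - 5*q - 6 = (q + 1)*(q^2 + q - 6) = (q - 2)*(q + 1)*(q + 3)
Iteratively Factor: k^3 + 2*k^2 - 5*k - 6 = (k - 2)*(k^2 + 4*k + 3) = (k - 2)*(k + 1)*(k + 3)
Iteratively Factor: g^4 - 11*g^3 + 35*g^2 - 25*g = (g)*(g^3 - 11*g^2 + 35*g - 25) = g*(g - 5)*(g^2 - 6*g + 5) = g*(g - 5)^2*(g - 1)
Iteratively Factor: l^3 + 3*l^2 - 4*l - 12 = (l - 2)*(l^2 + 5*l + 6) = (l - 2)*(l + 2)*(l + 3)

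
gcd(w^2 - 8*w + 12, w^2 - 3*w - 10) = 1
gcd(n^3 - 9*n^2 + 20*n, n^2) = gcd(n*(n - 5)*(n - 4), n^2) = n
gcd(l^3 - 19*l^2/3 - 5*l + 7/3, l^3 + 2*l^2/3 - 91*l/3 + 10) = l - 1/3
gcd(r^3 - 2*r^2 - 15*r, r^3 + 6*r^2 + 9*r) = r^2 + 3*r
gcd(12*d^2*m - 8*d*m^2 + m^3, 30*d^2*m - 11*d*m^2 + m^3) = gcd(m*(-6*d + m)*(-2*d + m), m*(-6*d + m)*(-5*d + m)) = 6*d*m - m^2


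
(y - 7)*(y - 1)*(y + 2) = y^3 - 6*y^2 - 9*y + 14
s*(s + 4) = s^2 + 4*s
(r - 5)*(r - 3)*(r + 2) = r^3 - 6*r^2 - r + 30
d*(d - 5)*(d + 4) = d^3 - d^2 - 20*d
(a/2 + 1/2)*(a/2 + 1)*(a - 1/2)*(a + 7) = a^4/4 + 19*a^3/8 + 9*a^2/2 + 5*a/8 - 7/4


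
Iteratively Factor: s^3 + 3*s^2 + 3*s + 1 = (s + 1)*(s^2 + 2*s + 1) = (s + 1)^2*(s + 1)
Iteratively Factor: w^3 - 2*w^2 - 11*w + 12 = (w - 4)*(w^2 + 2*w - 3) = (w - 4)*(w - 1)*(w + 3)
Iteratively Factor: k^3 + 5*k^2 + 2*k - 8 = (k + 2)*(k^2 + 3*k - 4) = (k - 1)*(k + 2)*(k + 4)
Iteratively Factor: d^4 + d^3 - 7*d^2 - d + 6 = (d - 1)*(d^3 + 2*d^2 - 5*d - 6) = (d - 1)*(d + 1)*(d^2 + d - 6) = (d - 2)*(d - 1)*(d + 1)*(d + 3)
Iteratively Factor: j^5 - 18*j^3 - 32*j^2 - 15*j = (j - 5)*(j^4 + 5*j^3 + 7*j^2 + 3*j) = (j - 5)*(j + 3)*(j^3 + 2*j^2 + j) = (j - 5)*(j + 1)*(j + 3)*(j^2 + j) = j*(j - 5)*(j + 1)*(j + 3)*(j + 1)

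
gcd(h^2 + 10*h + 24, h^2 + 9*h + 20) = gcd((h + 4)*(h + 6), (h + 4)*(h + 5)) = h + 4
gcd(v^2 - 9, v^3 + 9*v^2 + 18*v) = v + 3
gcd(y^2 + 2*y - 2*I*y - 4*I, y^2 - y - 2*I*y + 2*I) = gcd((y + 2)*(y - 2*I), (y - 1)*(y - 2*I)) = y - 2*I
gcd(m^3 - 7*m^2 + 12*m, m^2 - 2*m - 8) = m - 4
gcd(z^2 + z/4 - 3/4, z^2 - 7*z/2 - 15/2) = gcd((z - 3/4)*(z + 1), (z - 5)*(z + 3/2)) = 1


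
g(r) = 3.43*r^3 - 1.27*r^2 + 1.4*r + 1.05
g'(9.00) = 812.03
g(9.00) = 2411.25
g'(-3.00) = 101.63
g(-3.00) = -107.19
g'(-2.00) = 47.64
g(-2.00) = -34.27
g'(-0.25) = 2.68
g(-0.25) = 0.57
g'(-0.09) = 1.71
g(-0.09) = 0.91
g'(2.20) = 45.62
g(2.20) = 34.51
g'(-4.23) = 196.26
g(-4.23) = -287.20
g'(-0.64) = 7.24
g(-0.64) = -1.27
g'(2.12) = 42.26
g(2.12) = 30.99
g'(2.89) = 80.00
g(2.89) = 77.28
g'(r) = 10.29*r^2 - 2.54*r + 1.4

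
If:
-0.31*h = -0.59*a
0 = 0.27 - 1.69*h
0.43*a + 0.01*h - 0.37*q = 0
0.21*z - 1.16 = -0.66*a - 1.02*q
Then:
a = 0.08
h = 0.16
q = 0.10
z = 4.77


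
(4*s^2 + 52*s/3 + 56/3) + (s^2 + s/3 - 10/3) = 5*s^2 + 53*s/3 + 46/3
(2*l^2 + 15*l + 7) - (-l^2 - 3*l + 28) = 3*l^2 + 18*l - 21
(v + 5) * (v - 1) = v^2 + 4*v - 5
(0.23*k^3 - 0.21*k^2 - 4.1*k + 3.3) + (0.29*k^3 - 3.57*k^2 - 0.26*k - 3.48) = 0.52*k^3 - 3.78*k^2 - 4.36*k - 0.18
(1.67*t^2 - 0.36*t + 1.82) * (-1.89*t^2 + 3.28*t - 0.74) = -3.1563*t^4 + 6.158*t^3 - 5.8564*t^2 + 6.236*t - 1.3468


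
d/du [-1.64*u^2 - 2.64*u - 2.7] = -3.28*u - 2.64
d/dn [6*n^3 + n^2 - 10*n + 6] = 18*n^2 + 2*n - 10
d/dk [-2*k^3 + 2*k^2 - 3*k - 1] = -6*k^2 + 4*k - 3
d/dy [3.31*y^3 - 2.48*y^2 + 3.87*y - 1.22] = 9.93*y^2 - 4.96*y + 3.87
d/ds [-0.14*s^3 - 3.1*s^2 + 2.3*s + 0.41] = -0.42*s^2 - 6.2*s + 2.3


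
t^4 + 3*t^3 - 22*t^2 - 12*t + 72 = (t - 3)*(t - 2)*(t + 2)*(t + 6)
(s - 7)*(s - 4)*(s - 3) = s^3 - 14*s^2 + 61*s - 84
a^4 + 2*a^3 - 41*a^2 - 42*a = a*(a - 6)*(a + 1)*(a + 7)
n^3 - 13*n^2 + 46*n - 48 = (n - 8)*(n - 3)*(n - 2)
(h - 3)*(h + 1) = h^2 - 2*h - 3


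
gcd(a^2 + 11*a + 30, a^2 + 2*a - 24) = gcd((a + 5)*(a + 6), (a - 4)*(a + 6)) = a + 6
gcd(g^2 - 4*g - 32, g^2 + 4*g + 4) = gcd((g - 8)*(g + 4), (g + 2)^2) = 1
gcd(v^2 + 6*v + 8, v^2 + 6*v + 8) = v^2 + 6*v + 8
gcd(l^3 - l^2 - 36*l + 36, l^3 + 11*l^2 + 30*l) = l + 6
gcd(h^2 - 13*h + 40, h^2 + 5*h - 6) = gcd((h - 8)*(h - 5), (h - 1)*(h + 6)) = 1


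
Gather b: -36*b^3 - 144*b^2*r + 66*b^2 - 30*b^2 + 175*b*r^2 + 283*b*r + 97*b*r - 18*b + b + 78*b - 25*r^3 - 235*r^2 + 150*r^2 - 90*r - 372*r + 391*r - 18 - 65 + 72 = -36*b^3 + b^2*(36 - 144*r) + b*(175*r^2 + 380*r + 61) - 25*r^3 - 85*r^2 - 71*r - 11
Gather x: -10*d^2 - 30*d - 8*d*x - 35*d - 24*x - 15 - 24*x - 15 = -10*d^2 - 65*d + x*(-8*d - 48) - 30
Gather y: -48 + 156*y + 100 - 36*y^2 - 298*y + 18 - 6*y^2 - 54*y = -42*y^2 - 196*y + 70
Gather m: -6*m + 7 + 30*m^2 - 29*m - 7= 30*m^2 - 35*m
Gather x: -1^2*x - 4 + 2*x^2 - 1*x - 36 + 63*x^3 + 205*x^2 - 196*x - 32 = 63*x^3 + 207*x^2 - 198*x - 72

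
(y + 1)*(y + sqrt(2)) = y^2 + y + sqrt(2)*y + sqrt(2)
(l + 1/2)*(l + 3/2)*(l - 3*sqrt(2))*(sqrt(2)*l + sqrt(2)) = sqrt(2)*l^4 - 6*l^3 + 3*sqrt(2)*l^3 - 18*l^2 + 11*sqrt(2)*l^2/4 - 33*l/2 + 3*sqrt(2)*l/4 - 9/2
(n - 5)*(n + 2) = n^2 - 3*n - 10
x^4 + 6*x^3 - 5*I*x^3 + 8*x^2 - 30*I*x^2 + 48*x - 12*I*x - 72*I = (x + 6)*(x - 6*I)*(x - I)*(x + 2*I)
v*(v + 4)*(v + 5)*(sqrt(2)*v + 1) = sqrt(2)*v^4 + v^3 + 9*sqrt(2)*v^3 + 9*v^2 + 20*sqrt(2)*v^2 + 20*v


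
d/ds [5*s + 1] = 5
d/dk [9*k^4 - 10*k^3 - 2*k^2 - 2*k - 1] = 36*k^3 - 30*k^2 - 4*k - 2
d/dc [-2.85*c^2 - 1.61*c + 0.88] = -5.7*c - 1.61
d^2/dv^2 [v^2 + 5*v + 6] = 2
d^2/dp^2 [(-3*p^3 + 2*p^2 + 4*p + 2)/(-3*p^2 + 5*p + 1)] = 2*(18*p^3 - 27*p^2 + 63*p - 38)/(27*p^6 - 135*p^5 + 198*p^4 - 35*p^3 - 66*p^2 - 15*p - 1)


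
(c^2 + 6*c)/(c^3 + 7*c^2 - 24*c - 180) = c/(c^2 + c - 30)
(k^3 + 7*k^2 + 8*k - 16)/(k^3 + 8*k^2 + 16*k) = (k - 1)/k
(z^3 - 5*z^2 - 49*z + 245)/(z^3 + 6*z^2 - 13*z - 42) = (z^2 - 12*z + 35)/(z^2 - z - 6)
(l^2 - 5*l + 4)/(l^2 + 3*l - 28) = (l - 1)/(l + 7)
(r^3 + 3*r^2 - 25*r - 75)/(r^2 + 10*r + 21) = (r^2 - 25)/(r + 7)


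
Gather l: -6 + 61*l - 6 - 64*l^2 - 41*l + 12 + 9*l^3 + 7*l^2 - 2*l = 9*l^3 - 57*l^2 + 18*l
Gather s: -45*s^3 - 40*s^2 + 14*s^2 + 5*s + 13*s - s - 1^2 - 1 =-45*s^3 - 26*s^2 + 17*s - 2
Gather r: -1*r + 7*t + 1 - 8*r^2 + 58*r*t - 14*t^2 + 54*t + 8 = -8*r^2 + r*(58*t - 1) - 14*t^2 + 61*t + 9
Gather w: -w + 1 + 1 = 2 - w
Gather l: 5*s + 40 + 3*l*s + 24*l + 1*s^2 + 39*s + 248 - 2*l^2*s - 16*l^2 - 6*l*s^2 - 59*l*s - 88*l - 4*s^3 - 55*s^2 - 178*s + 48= l^2*(-2*s - 16) + l*(-6*s^2 - 56*s - 64) - 4*s^3 - 54*s^2 - 134*s + 336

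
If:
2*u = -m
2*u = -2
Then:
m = 2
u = -1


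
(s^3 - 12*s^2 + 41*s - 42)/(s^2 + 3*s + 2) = (s^3 - 12*s^2 + 41*s - 42)/(s^2 + 3*s + 2)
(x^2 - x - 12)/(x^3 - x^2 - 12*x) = 1/x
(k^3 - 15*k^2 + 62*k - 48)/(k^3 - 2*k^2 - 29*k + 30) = (k - 8)/(k + 5)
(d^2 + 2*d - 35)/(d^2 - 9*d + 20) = (d + 7)/(d - 4)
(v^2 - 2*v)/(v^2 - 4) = v/(v + 2)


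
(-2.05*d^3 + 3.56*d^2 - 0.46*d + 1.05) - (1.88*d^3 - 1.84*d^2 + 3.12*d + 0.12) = -3.93*d^3 + 5.4*d^2 - 3.58*d + 0.93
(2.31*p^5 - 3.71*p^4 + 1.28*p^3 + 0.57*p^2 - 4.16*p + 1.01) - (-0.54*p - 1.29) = 2.31*p^5 - 3.71*p^4 + 1.28*p^3 + 0.57*p^2 - 3.62*p + 2.3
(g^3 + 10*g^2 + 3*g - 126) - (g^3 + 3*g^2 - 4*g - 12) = 7*g^2 + 7*g - 114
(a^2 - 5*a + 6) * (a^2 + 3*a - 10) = a^4 - 2*a^3 - 19*a^2 + 68*a - 60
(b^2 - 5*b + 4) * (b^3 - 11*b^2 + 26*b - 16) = b^5 - 16*b^4 + 85*b^3 - 190*b^2 + 184*b - 64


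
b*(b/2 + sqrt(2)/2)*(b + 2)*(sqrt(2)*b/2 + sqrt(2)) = sqrt(2)*b^4/4 + b^3/2 + sqrt(2)*b^3 + sqrt(2)*b^2 + 2*b^2 + 2*b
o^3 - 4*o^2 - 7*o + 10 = (o - 5)*(o - 1)*(o + 2)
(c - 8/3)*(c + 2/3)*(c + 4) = c^3 + 2*c^2 - 88*c/9 - 64/9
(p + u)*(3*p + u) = 3*p^2 + 4*p*u + u^2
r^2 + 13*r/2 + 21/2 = (r + 3)*(r + 7/2)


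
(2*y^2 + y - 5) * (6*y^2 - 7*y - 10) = 12*y^4 - 8*y^3 - 57*y^2 + 25*y + 50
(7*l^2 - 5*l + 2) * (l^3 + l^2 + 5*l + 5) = 7*l^5 + 2*l^4 + 32*l^3 + 12*l^2 - 15*l + 10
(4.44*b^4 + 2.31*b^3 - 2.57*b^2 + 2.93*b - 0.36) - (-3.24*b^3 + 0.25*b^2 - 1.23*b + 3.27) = 4.44*b^4 + 5.55*b^3 - 2.82*b^2 + 4.16*b - 3.63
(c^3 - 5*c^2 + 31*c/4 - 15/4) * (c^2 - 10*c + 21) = c^5 - 15*c^4 + 315*c^3/4 - 745*c^2/4 + 801*c/4 - 315/4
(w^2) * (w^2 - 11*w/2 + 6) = w^4 - 11*w^3/2 + 6*w^2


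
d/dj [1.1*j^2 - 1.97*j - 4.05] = 2.2*j - 1.97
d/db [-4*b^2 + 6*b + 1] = 6 - 8*b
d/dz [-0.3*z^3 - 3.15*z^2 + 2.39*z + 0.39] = -0.9*z^2 - 6.3*z + 2.39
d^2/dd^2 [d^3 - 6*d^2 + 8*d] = 6*d - 12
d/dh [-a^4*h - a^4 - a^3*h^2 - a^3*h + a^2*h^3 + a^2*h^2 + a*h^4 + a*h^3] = a*(-a^3 - 2*a^2*h - a^2 + 3*a*h^2 + 2*a*h + 4*h^3 + 3*h^2)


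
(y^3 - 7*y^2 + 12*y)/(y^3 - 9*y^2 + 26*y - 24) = y/(y - 2)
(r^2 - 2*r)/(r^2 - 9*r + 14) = r/(r - 7)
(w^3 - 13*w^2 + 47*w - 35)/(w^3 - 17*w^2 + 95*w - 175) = (w - 1)/(w - 5)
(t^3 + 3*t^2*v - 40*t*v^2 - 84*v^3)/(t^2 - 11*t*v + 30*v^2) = (t^2 + 9*t*v + 14*v^2)/(t - 5*v)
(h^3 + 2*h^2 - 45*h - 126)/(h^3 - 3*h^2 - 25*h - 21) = (h + 6)/(h + 1)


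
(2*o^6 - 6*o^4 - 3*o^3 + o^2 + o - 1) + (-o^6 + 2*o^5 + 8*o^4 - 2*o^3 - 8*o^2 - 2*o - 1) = o^6 + 2*o^5 + 2*o^4 - 5*o^3 - 7*o^2 - o - 2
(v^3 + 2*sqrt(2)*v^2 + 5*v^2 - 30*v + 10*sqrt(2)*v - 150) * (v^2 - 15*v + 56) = v^5 - 10*v^4 + 2*sqrt(2)*v^4 - 49*v^3 - 20*sqrt(2)*v^3 - 38*sqrt(2)*v^2 + 580*v^2 + 570*v + 560*sqrt(2)*v - 8400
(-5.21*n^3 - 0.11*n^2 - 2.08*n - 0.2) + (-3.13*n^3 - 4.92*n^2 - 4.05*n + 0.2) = -8.34*n^3 - 5.03*n^2 - 6.13*n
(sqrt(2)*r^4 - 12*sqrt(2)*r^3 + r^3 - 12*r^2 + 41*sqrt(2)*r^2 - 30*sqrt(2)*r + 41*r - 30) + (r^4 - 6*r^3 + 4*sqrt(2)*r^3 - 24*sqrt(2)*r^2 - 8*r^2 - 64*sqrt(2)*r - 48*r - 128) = r^4 + sqrt(2)*r^4 - 8*sqrt(2)*r^3 - 5*r^3 - 20*r^2 + 17*sqrt(2)*r^2 - 94*sqrt(2)*r - 7*r - 158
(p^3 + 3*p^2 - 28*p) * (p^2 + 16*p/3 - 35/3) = p^5 + 25*p^4/3 - 71*p^3/3 - 553*p^2/3 + 980*p/3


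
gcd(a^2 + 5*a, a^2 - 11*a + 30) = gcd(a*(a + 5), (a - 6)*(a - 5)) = 1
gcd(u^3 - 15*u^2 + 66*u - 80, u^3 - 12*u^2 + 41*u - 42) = u - 2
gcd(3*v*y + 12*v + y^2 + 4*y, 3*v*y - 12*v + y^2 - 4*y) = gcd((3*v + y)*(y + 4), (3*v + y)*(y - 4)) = 3*v + y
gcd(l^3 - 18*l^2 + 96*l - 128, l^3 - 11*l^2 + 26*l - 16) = l^2 - 10*l + 16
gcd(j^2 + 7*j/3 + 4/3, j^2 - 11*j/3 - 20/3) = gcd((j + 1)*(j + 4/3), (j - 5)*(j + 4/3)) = j + 4/3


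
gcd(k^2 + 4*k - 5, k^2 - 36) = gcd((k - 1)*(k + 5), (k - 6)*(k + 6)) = 1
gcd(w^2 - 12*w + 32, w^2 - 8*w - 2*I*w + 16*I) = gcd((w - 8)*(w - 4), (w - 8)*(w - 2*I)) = w - 8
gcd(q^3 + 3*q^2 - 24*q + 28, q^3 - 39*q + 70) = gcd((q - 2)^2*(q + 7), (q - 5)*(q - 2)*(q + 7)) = q^2 + 5*q - 14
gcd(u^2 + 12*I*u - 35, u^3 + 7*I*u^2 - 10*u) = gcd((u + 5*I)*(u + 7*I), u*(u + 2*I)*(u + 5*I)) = u + 5*I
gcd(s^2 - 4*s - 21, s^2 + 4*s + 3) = s + 3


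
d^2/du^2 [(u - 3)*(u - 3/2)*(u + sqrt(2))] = 6*u - 9 + 2*sqrt(2)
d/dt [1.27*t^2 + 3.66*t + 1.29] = 2.54*t + 3.66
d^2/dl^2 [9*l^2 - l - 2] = 18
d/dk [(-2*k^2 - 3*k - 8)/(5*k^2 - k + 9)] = (17*k^2 + 44*k - 35)/(25*k^4 - 10*k^3 + 91*k^2 - 18*k + 81)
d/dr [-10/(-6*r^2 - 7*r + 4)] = 10*(-12*r - 7)/(6*r^2 + 7*r - 4)^2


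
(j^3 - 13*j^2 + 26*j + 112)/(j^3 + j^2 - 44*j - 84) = (j - 8)/(j + 6)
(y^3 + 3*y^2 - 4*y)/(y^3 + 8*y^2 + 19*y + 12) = y*(y - 1)/(y^2 + 4*y + 3)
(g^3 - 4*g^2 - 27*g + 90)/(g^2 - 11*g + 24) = (g^2 - g - 30)/(g - 8)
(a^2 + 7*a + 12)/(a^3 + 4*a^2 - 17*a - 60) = (a + 4)/(a^2 + a - 20)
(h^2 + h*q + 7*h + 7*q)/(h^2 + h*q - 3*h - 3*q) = (h + 7)/(h - 3)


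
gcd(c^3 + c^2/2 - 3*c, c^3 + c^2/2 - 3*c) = c^3 + c^2/2 - 3*c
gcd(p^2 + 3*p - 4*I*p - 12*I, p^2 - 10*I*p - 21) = 1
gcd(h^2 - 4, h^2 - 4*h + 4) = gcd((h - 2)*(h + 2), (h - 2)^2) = h - 2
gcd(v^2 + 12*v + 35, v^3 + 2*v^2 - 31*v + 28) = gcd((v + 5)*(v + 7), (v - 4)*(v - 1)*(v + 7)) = v + 7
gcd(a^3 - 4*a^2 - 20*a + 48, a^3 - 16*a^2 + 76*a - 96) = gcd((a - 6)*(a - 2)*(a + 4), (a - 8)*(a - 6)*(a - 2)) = a^2 - 8*a + 12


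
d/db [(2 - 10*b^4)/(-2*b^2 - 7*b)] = 2*(20*b^5 + 105*b^4 + 4*b + 7)/(b^2*(4*b^2 + 28*b + 49))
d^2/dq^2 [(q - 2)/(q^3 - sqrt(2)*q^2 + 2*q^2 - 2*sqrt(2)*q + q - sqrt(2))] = 2*((q - 2)*(3*q^2 - 2*sqrt(2)*q + 4*q - 2*sqrt(2) + 1)^2 + (-3*q^2 - 4*q + 2*sqrt(2)*q - (q - 2)*(3*q - sqrt(2) + 2) - 1 + 2*sqrt(2))*(q^3 - sqrt(2)*q^2 + 2*q^2 - 2*sqrt(2)*q + q - sqrt(2)))/(q^3 - sqrt(2)*q^2 + 2*q^2 - 2*sqrt(2)*q + q - sqrt(2))^3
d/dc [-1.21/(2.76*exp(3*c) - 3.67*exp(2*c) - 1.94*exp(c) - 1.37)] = (10.0188*exp(2*c) - 8.8814*exp(c) - 2.3474)*exp(c)/(-2.76*exp(3*c) + 3.67*exp(2*c) + 1.94*exp(c) + 1.37)^2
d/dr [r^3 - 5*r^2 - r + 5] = 3*r^2 - 10*r - 1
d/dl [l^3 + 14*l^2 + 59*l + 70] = 3*l^2 + 28*l + 59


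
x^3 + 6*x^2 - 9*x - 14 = (x - 2)*(x + 1)*(x + 7)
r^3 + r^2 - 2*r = r*(r - 1)*(r + 2)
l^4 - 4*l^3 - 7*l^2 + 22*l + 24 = (l - 4)*(l - 3)*(l + 1)*(l + 2)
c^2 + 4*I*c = c*(c + 4*I)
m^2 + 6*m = m*(m + 6)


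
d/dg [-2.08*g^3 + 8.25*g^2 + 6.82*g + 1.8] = -6.24*g^2 + 16.5*g + 6.82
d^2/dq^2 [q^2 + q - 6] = 2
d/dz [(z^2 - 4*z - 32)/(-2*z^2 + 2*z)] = (-3*z^2 - 64*z + 32)/(2*z^2*(z^2 - 2*z + 1))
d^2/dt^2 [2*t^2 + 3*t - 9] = 4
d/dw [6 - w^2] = -2*w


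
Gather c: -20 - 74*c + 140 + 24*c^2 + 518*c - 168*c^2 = -144*c^2 + 444*c + 120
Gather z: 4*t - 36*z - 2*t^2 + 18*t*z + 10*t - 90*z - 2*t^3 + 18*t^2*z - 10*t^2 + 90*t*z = -2*t^3 - 12*t^2 + 14*t + z*(18*t^2 + 108*t - 126)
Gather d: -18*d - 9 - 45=-18*d - 54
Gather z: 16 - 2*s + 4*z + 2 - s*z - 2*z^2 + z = -2*s - 2*z^2 + z*(5 - s) + 18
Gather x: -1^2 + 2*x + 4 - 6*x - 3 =-4*x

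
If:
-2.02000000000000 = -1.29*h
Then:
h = 1.57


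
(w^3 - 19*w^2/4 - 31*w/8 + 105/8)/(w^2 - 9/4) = (4*w^2 - 13*w - 35)/(2*(2*w + 3))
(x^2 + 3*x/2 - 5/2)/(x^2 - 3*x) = (2*x^2 + 3*x - 5)/(2*x*(x - 3))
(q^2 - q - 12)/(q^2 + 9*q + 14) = (q^2 - q - 12)/(q^2 + 9*q + 14)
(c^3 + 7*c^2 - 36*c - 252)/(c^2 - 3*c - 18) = (c^2 + 13*c + 42)/(c + 3)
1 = 1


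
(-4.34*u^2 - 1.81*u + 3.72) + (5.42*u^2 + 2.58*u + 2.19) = 1.08*u^2 + 0.77*u + 5.91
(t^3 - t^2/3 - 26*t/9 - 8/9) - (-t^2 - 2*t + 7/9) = t^3 + 2*t^2/3 - 8*t/9 - 5/3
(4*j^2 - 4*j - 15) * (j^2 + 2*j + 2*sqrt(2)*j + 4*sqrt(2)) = 4*j^4 + 4*j^3 + 8*sqrt(2)*j^3 - 23*j^2 + 8*sqrt(2)*j^2 - 46*sqrt(2)*j - 30*j - 60*sqrt(2)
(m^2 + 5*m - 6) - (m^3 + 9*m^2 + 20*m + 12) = -m^3 - 8*m^2 - 15*m - 18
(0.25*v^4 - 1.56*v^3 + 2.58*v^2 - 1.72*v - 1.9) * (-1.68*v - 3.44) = -0.42*v^5 + 1.7608*v^4 + 1.032*v^3 - 5.9856*v^2 + 9.1088*v + 6.536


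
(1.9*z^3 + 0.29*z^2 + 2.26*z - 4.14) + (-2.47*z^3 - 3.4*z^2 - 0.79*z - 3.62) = -0.57*z^3 - 3.11*z^2 + 1.47*z - 7.76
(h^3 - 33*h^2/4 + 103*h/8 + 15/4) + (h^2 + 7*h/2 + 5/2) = h^3 - 29*h^2/4 + 131*h/8 + 25/4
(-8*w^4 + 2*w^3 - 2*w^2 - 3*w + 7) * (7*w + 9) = -56*w^5 - 58*w^4 + 4*w^3 - 39*w^2 + 22*w + 63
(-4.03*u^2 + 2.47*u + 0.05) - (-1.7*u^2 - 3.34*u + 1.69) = -2.33*u^2 + 5.81*u - 1.64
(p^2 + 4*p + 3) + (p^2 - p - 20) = 2*p^2 + 3*p - 17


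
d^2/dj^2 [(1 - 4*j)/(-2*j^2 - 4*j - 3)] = 4*(8*(j + 1)^2*(4*j - 1) - (12*j + 7)*(2*j^2 + 4*j + 3))/(2*j^2 + 4*j + 3)^3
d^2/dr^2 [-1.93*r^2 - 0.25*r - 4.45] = -3.86000000000000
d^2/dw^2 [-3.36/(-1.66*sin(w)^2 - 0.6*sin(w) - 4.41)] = (-37.035264*sin(w)^4 - 10.03968*sin(w)^3 + 152.73216*sin(w)^2 + 28.96992*sin(w) - 46.775232)/(1.66*sin(w)^2 + 0.6*sin(w) + 4.41)^3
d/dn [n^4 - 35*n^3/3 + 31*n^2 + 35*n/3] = 4*n^3 - 35*n^2 + 62*n + 35/3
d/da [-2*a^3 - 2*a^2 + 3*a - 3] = -6*a^2 - 4*a + 3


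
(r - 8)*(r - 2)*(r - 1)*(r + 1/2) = r^4 - 21*r^3/2 + 41*r^2/2 - 3*r - 8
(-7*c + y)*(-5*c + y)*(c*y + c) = 35*c^3*y + 35*c^3 - 12*c^2*y^2 - 12*c^2*y + c*y^3 + c*y^2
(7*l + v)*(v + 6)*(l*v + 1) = 7*l^2*v^2 + 42*l^2*v + l*v^3 + 6*l*v^2 + 7*l*v + 42*l + v^2 + 6*v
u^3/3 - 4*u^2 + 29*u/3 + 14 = (u/3 + 1/3)*(u - 7)*(u - 6)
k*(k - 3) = k^2 - 3*k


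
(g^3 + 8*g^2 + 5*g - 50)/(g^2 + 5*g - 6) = (g^3 + 8*g^2 + 5*g - 50)/(g^2 + 5*g - 6)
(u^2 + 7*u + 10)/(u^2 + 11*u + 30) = (u + 2)/(u + 6)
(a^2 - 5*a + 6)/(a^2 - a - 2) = (a - 3)/(a + 1)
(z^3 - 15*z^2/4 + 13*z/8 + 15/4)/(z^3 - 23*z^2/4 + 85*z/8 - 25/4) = (4*z + 3)/(4*z - 5)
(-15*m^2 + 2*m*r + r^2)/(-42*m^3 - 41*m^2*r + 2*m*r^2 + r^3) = (15*m^2 - 2*m*r - r^2)/(42*m^3 + 41*m^2*r - 2*m*r^2 - r^3)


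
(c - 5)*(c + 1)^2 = c^3 - 3*c^2 - 9*c - 5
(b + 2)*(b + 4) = b^2 + 6*b + 8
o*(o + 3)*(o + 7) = o^3 + 10*o^2 + 21*o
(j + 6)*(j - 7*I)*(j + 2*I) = j^3 + 6*j^2 - 5*I*j^2 + 14*j - 30*I*j + 84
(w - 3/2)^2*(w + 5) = w^3 + 2*w^2 - 51*w/4 + 45/4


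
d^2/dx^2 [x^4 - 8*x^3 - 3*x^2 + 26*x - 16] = 12*x^2 - 48*x - 6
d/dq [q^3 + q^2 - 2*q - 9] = 3*q^2 + 2*q - 2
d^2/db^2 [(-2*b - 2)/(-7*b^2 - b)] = 4*(49*b^3 + 147*b^2 + 21*b + 1)/(b^3*(343*b^3 + 147*b^2 + 21*b + 1))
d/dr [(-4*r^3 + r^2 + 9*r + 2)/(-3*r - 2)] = (24*r^3 + 21*r^2 - 4*r - 12)/(9*r^2 + 12*r + 4)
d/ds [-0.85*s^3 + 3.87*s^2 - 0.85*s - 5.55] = -2.55*s^2 + 7.74*s - 0.85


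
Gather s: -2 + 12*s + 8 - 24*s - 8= -12*s - 2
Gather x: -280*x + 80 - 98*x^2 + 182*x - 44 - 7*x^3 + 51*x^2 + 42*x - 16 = -7*x^3 - 47*x^2 - 56*x + 20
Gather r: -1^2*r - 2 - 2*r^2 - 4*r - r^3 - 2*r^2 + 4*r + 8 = -r^3 - 4*r^2 - r + 6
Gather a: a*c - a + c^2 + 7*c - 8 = a*(c - 1) + c^2 + 7*c - 8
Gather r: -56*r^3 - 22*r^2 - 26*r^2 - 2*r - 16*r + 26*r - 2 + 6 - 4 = -56*r^3 - 48*r^2 + 8*r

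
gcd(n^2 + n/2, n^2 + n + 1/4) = n + 1/2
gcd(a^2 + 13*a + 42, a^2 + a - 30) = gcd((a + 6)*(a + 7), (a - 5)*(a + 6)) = a + 6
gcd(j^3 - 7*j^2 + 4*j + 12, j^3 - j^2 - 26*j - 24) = j^2 - 5*j - 6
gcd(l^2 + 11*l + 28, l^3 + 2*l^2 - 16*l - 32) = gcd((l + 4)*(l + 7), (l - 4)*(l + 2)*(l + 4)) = l + 4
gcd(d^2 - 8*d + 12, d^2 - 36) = d - 6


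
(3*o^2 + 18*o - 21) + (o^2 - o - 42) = 4*o^2 + 17*o - 63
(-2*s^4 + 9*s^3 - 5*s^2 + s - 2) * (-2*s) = 4*s^5 - 18*s^4 + 10*s^3 - 2*s^2 + 4*s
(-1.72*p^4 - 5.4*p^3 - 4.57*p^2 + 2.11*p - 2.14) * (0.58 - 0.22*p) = 0.3784*p^5 + 0.1904*p^4 - 2.1266*p^3 - 3.1148*p^2 + 1.6946*p - 1.2412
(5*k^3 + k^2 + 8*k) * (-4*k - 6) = -20*k^4 - 34*k^3 - 38*k^2 - 48*k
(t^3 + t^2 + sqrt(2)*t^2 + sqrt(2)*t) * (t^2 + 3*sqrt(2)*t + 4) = t^5 + t^4 + 4*sqrt(2)*t^4 + 4*sqrt(2)*t^3 + 10*t^3 + 4*sqrt(2)*t^2 + 10*t^2 + 4*sqrt(2)*t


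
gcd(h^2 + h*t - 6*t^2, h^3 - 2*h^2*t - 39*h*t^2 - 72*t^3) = h + 3*t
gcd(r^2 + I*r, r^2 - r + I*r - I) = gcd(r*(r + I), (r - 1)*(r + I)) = r + I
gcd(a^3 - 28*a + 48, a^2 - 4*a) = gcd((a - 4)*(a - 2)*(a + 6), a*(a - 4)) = a - 4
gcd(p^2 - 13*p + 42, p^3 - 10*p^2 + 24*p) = p - 6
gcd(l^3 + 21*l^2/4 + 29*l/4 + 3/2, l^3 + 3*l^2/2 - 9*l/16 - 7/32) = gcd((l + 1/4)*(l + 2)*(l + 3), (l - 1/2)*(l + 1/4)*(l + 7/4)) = l + 1/4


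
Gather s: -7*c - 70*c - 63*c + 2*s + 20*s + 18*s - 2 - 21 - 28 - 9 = -140*c + 40*s - 60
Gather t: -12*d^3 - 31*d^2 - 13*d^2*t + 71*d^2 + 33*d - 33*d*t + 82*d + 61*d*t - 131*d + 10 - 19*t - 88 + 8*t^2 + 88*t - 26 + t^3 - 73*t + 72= -12*d^3 + 40*d^2 - 16*d + t^3 + 8*t^2 + t*(-13*d^2 + 28*d - 4) - 32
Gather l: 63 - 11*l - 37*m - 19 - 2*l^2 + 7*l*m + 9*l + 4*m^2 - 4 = -2*l^2 + l*(7*m - 2) + 4*m^2 - 37*m + 40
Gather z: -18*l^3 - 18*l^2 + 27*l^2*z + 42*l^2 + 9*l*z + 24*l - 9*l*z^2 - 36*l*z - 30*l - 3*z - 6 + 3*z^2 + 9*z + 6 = -18*l^3 + 24*l^2 - 6*l + z^2*(3 - 9*l) + z*(27*l^2 - 27*l + 6)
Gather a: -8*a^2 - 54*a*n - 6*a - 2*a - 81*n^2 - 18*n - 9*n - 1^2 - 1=-8*a^2 + a*(-54*n - 8) - 81*n^2 - 27*n - 2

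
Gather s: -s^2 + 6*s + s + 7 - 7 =-s^2 + 7*s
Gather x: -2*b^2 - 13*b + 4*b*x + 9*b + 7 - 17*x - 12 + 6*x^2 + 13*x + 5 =-2*b^2 - 4*b + 6*x^2 + x*(4*b - 4)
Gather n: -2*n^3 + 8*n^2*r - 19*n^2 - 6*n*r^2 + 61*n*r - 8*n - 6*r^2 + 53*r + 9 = -2*n^3 + n^2*(8*r - 19) + n*(-6*r^2 + 61*r - 8) - 6*r^2 + 53*r + 9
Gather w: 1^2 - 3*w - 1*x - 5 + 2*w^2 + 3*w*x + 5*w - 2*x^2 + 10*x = 2*w^2 + w*(3*x + 2) - 2*x^2 + 9*x - 4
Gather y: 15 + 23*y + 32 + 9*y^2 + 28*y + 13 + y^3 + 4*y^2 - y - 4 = y^3 + 13*y^2 + 50*y + 56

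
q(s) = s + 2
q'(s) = 1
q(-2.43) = -0.43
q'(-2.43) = 1.00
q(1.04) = 3.04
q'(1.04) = 1.00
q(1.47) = 3.47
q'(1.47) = 1.00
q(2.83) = 4.83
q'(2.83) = 1.00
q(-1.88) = 0.12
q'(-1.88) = 1.00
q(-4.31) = -2.31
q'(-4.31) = 1.00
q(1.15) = 3.15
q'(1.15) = 1.00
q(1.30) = 3.30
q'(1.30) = 1.00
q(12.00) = 14.00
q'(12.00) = 1.00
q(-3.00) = -1.00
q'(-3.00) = 1.00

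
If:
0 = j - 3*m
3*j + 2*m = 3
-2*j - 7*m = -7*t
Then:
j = 9/11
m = 3/11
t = 39/77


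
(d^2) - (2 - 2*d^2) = 3*d^2 - 2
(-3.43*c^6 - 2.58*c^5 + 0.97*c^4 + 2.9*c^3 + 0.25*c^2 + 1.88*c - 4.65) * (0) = 0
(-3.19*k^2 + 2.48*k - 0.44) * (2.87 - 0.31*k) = 0.9889*k^3 - 9.9241*k^2 + 7.254*k - 1.2628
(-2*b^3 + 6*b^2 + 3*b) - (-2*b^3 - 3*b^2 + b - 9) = 9*b^2 + 2*b + 9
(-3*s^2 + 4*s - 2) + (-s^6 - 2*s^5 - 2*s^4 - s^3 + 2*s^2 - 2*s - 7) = -s^6 - 2*s^5 - 2*s^4 - s^3 - s^2 + 2*s - 9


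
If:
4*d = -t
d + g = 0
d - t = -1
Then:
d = -1/5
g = 1/5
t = 4/5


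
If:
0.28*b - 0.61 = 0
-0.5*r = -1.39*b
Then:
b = 2.18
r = 6.06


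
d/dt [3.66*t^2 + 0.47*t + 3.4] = 7.32*t + 0.47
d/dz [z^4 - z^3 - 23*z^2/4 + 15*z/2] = 4*z^3 - 3*z^2 - 23*z/2 + 15/2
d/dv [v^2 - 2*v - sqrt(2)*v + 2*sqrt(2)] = 2*v - 2 - sqrt(2)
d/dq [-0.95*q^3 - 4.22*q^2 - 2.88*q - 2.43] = -2.85*q^2 - 8.44*q - 2.88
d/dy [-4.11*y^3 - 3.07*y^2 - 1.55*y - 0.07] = -12.33*y^2 - 6.14*y - 1.55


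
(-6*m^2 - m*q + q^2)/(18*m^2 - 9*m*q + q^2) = (2*m + q)/(-6*m + q)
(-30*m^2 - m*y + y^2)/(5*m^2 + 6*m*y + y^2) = (-6*m + y)/(m + y)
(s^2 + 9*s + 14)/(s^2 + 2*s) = (s + 7)/s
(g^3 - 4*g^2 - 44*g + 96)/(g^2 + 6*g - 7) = (g^3 - 4*g^2 - 44*g + 96)/(g^2 + 6*g - 7)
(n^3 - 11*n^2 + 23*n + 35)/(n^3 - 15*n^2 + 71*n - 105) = (n + 1)/(n - 3)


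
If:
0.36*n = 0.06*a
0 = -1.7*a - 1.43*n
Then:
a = 0.00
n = 0.00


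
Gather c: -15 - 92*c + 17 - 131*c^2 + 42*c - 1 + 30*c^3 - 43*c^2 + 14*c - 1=30*c^3 - 174*c^2 - 36*c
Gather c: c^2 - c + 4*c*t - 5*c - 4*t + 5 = c^2 + c*(4*t - 6) - 4*t + 5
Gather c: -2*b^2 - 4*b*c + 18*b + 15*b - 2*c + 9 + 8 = -2*b^2 + 33*b + c*(-4*b - 2) + 17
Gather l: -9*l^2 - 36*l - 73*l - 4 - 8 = -9*l^2 - 109*l - 12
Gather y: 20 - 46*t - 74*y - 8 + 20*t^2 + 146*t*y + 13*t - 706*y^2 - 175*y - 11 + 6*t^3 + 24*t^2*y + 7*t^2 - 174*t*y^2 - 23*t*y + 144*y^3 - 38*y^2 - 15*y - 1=6*t^3 + 27*t^2 - 33*t + 144*y^3 + y^2*(-174*t - 744) + y*(24*t^2 + 123*t - 264)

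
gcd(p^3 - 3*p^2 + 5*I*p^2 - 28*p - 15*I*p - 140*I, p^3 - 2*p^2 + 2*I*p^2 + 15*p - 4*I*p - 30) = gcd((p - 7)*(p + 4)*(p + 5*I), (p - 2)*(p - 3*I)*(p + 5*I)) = p + 5*I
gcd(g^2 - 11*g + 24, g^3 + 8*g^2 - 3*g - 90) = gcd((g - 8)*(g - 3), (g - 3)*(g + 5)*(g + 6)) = g - 3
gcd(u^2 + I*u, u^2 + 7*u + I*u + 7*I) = u + I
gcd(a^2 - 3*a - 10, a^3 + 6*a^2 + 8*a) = a + 2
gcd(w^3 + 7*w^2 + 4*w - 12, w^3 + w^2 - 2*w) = w^2 + w - 2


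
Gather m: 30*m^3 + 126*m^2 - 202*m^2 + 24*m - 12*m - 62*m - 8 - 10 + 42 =30*m^3 - 76*m^2 - 50*m + 24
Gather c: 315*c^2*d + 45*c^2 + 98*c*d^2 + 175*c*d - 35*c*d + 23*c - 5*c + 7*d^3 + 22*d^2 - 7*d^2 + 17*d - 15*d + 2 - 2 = c^2*(315*d + 45) + c*(98*d^2 + 140*d + 18) + 7*d^3 + 15*d^2 + 2*d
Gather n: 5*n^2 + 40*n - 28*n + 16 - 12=5*n^2 + 12*n + 4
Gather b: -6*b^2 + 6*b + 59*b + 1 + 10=-6*b^2 + 65*b + 11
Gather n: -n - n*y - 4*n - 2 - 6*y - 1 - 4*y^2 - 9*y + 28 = n*(-y - 5) - 4*y^2 - 15*y + 25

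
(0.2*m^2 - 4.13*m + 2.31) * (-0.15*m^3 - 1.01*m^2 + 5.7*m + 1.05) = -0.03*m^5 + 0.4175*m^4 + 4.9648*m^3 - 25.6641*m^2 + 8.8305*m + 2.4255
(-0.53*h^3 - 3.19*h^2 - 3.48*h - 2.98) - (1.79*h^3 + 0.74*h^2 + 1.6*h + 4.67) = -2.32*h^3 - 3.93*h^2 - 5.08*h - 7.65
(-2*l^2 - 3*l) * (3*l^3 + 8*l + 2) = -6*l^5 - 9*l^4 - 16*l^3 - 28*l^2 - 6*l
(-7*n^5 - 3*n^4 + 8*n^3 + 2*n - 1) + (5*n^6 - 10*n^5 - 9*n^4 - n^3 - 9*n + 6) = 5*n^6 - 17*n^5 - 12*n^4 + 7*n^3 - 7*n + 5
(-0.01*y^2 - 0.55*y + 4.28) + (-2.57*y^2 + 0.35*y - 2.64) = -2.58*y^2 - 0.2*y + 1.64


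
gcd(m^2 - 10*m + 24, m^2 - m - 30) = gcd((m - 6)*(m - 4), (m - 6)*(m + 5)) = m - 6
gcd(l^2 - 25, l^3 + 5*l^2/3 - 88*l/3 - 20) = l - 5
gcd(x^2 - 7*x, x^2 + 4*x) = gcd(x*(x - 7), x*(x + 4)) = x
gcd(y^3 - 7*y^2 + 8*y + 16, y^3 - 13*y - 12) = y^2 - 3*y - 4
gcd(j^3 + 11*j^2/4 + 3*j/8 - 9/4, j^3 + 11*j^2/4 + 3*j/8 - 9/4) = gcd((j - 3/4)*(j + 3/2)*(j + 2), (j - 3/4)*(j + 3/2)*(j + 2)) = j^3 + 11*j^2/4 + 3*j/8 - 9/4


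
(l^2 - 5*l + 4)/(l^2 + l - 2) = (l - 4)/(l + 2)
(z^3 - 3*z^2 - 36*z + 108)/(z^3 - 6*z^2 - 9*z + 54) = (z + 6)/(z + 3)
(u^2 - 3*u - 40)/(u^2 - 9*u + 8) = (u + 5)/(u - 1)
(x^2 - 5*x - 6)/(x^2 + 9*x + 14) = (x^2 - 5*x - 6)/(x^2 + 9*x + 14)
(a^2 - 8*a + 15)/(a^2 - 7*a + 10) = (a - 3)/(a - 2)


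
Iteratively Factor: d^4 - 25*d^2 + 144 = (d + 4)*(d^3 - 4*d^2 - 9*d + 36) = (d - 4)*(d + 4)*(d^2 - 9) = (d - 4)*(d + 3)*(d + 4)*(d - 3)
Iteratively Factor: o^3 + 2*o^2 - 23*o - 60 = (o - 5)*(o^2 + 7*o + 12) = (o - 5)*(o + 3)*(o + 4)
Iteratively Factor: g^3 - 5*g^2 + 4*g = (g)*(g^2 - 5*g + 4) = g*(g - 1)*(g - 4)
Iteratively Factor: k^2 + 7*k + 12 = (k + 3)*(k + 4)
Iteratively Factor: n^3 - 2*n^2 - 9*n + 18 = (n - 3)*(n^2 + n - 6) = (n - 3)*(n + 3)*(n - 2)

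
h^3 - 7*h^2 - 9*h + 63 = (h - 7)*(h - 3)*(h + 3)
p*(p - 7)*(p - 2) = p^3 - 9*p^2 + 14*p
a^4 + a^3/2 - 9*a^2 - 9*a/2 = a*(a - 3)*(a + 1/2)*(a + 3)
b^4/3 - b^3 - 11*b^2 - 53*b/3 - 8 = (b/3 + 1)*(b - 8)*(b + 1)^2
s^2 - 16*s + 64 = (s - 8)^2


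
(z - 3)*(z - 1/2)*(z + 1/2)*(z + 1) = z^4 - 2*z^3 - 13*z^2/4 + z/2 + 3/4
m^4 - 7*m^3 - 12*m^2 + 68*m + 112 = (m - 7)*(m - 4)*(m + 2)^2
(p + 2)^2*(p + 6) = p^3 + 10*p^2 + 28*p + 24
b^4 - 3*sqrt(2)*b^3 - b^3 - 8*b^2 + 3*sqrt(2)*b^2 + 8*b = b*(b - 1)*(b - 4*sqrt(2))*(b + sqrt(2))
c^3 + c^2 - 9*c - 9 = (c - 3)*(c + 1)*(c + 3)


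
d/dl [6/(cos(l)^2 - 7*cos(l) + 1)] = 6*(2*cos(l) - 7)*sin(l)/(cos(l)^2 - 7*cos(l) + 1)^2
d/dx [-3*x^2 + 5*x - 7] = 5 - 6*x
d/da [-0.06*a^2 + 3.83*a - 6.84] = 3.83 - 0.12*a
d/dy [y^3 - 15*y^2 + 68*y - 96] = 3*y^2 - 30*y + 68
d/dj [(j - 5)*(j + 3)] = 2*j - 2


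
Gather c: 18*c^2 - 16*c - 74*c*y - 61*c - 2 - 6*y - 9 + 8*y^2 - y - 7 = 18*c^2 + c*(-74*y - 77) + 8*y^2 - 7*y - 18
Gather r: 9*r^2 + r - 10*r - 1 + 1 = 9*r^2 - 9*r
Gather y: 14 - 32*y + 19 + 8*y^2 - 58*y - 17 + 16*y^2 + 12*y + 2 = 24*y^2 - 78*y + 18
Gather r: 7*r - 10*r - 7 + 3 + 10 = 6 - 3*r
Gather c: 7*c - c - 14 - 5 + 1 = 6*c - 18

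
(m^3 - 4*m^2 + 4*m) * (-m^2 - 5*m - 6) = -m^5 - m^4 + 10*m^3 + 4*m^2 - 24*m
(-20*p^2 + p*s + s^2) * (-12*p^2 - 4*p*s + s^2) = 240*p^4 + 68*p^3*s - 36*p^2*s^2 - 3*p*s^3 + s^4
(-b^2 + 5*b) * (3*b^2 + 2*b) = -3*b^4 + 13*b^3 + 10*b^2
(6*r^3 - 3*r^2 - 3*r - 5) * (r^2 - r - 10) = 6*r^5 - 9*r^4 - 60*r^3 + 28*r^2 + 35*r + 50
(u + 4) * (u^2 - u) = u^3 + 3*u^2 - 4*u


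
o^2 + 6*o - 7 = (o - 1)*(o + 7)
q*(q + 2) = q^2 + 2*q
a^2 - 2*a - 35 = (a - 7)*(a + 5)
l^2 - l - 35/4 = (l - 7/2)*(l + 5/2)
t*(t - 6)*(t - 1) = t^3 - 7*t^2 + 6*t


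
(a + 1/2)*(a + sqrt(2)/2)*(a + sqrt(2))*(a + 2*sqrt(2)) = a^4 + a^3/2 + 7*sqrt(2)*a^3/2 + 7*sqrt(2)*a^2/4 + 7*a^2 + 2*sqrt(2)*a + 7*a/2 + sqrt(2)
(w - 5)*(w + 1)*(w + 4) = w^3 - 21*w - 20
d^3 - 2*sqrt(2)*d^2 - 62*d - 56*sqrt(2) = (d - 7*sqrt(2))*(d + sqrt(2))*(d + 4*sqrt(2))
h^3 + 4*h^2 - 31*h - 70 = (h - 5)*(h + 2)*(h + 7)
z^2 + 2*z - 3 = (z - 1)*(z + 3)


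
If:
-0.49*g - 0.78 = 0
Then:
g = -1.59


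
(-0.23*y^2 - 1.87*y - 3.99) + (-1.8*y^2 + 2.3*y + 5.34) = -2.03*y^2 + 0.43*y + 1.35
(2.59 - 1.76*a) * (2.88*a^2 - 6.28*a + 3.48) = -5.0688*a^3 + 18.512*a^2 - 22.39*a + 9.0132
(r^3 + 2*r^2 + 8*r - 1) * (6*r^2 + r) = 6*r^5 + 13*r^4 + 50*r^3 + 2*r^2 - r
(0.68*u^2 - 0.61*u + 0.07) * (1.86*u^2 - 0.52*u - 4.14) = 1.2648*u^4 - 1.4882*u^3 - 2.3678*u^2 + 2.489*u - 0.2898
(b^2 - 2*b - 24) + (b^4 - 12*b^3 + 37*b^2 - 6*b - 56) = b^4 - 12*b^3 + 38*b^2 - 8*b - 80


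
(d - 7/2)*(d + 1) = d^2 - 5*d/2 - 7/2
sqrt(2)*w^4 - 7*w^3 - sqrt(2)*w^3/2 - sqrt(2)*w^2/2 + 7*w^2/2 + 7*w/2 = w*(w - 1)*(w - 7*sqrt(2)/2)*(sqrt(2)*w + sqrt(2)/2)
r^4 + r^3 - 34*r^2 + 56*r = r*(r - 4)*(r - 2)*(r + 7)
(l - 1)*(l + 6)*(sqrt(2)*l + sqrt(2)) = sqrt(2)*l^3 + 6*sqrt(2)*l^2 - sqrt(2)*l - 6*sqrt(2)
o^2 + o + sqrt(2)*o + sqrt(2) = (o + 1)*(o + sqrt(2))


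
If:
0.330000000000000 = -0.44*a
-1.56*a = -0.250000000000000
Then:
No Solution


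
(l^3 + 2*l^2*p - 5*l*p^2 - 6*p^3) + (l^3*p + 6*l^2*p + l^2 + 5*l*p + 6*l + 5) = l^3*p + l^3 + 8*l^2*p + l^2 - 5*l*p^2 + 5*l*p + 6*l - 6*p^3 + 5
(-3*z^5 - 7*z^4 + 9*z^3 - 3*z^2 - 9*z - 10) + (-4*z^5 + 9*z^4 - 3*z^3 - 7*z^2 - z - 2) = -7*z^5 + 2*z^4 + 6*z^3 - 10*z^2 - 10*z - 12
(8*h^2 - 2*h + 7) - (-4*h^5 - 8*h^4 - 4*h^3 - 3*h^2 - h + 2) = 4*h^5 + 8*h^4 + 4*h^3 + 11*h^2 - h + 5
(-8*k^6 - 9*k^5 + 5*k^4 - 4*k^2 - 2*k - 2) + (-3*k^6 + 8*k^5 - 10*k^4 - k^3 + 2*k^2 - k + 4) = -11*k^6 - k^5 - 5*k^4 - k^3 - 2*k^2 - 3*k + 2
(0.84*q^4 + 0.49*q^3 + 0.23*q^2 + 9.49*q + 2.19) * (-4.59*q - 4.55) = -3.8556*q^5 - 6.0711*q^4 - 3.2852*q^3 - 44.6056*q^2 - 53.2316*q - 9.9645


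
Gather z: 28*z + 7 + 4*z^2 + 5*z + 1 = 4*z^2 + 33*z + 8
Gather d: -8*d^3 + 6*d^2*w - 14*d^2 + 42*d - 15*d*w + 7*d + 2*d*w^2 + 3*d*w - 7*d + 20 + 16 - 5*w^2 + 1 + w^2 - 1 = -8*d^3 + d^2*(6*w - 14) + d*(2*w^2 - 12*w + 42) - 4*w^2 + 36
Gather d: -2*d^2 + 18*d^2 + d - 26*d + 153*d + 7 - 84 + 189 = 16*d^2 + 128*d + 112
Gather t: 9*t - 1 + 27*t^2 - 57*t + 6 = 27*t^2 - 48*t + 5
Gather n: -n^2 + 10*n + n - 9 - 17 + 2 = -n^2 + 11*n - 24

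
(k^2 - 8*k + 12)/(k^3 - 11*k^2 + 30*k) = (k - 2)/(k*(k - 5))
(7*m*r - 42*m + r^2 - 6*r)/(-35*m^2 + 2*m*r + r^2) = (r - 6)/(-5*m + r)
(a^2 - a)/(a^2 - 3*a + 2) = a/(a - 2)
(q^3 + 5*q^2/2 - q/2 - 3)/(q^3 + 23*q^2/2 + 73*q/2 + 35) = (2*q^2 + q - 3)/(2*q^2 + 19*q + 35)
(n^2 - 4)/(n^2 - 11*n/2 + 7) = 2*(n + 2)/(2*n - 7)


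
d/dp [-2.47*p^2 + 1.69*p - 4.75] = 1.69 - 4.94*p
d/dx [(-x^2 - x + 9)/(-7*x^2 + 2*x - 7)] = (-9*x^2 + 140*x - 11)/(49*x^4 - 28*x^3 + 102*x^2 - 28*x + 49)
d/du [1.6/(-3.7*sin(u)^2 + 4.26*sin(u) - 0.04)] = (11.84*sin(u) - 6.816)*cos(u)/(3.7*sin(u)^2 - 4.26*sin(u) + 0.04)^2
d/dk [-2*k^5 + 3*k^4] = k^3*(12 - 10*k)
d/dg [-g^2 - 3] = -2*g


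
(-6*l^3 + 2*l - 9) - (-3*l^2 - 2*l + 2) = -6*l^3 + 3*l^2 + 4*l - 11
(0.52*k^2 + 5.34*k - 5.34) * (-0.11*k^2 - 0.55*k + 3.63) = -0.0572*k^4 - 0.8734*k^3 - 0.462*k^2 + 22.3212*k - 19.3842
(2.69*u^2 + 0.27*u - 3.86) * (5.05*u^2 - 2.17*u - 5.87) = 13.5845*u^4 - 4.4738*u^3 - 35.8692*u^2 + 6.7913*u + 22.6582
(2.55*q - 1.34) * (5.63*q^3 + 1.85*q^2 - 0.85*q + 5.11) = 14.3565*q^4 - 2.8267*q^3 - 4.6465*q^2 + 14.1695*q - 6.8474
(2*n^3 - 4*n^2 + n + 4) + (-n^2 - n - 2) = 2*n^3 - 5*n^2 + 2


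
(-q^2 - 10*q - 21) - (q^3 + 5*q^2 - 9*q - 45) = -q^3 - 6*q^2 - q + 24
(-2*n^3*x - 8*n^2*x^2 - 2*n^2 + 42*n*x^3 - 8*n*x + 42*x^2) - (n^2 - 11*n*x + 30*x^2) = -2*n^3*x - 8*n^2*x^2 - 3*n^2 + 42*n*x^3 + 3*n*x + 12*x^2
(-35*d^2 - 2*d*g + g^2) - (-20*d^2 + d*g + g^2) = -15*d^2 - 3*d*g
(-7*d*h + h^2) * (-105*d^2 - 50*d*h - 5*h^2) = 735*d^3*h + 245*d^2*h^2 - 15*d*h^3 - 5*h^4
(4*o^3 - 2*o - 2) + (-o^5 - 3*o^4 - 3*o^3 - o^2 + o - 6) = -o^5 - 3*o^4 + o^3 - o^2 - o - 8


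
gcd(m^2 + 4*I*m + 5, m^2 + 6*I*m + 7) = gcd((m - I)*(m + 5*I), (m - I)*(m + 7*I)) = m - I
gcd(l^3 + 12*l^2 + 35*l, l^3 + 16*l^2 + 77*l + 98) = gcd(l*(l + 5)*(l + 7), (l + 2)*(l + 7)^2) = l + 7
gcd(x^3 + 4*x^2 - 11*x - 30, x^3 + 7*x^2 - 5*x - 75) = x^2 + 2*x - 15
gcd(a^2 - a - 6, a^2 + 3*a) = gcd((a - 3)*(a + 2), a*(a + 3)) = 1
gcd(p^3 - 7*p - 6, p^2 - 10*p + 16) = 1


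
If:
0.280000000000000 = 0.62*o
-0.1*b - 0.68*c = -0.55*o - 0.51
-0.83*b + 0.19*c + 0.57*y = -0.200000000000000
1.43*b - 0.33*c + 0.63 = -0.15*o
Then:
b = -0.22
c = 1.15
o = 0.45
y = -1.06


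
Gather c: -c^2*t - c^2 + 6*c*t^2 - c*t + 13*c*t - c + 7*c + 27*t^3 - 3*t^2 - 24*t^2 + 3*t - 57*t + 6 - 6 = c^2*(-t - 1) + c*(6*t^2 + 12*t + 6) + 27*t^3 - 27*t^2 - 54*t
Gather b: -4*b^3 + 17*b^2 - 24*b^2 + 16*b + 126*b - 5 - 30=-4*b^3 - 7*b^2 + 142*b - 35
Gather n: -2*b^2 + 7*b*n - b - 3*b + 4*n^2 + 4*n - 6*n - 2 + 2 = -2*b^2 - 4*b + 4*n^2 + n*(7*b - 2)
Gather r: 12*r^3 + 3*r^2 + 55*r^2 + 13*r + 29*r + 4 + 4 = 12*r^3 + 58*r^2 + 42*r + 8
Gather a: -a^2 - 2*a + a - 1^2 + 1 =-a^2 - a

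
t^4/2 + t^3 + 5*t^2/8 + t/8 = t*(t/2 + 1/2)*(t + 1/2)^2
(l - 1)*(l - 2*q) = l^2 - 2*l*q - l + 2*q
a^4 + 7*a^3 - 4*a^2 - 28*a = a*(a - 2)*(a + 2)*(a + 7)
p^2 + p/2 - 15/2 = (p - 5/2)*(p + 3)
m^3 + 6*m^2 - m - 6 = (m - 1)*(m + 1)*(m + 6)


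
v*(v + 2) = v^2 + 2*v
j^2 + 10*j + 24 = (j + 4)*(j + 6)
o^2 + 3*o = o*(o + 3)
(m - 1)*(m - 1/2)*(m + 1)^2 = m^4 + m^3/2 - 3*m^2/2 - m/2 + 1/2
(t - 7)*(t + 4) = t^2 - 3*t - 28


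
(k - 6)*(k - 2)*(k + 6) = k^3 - 2*k^2 - 36*k + 72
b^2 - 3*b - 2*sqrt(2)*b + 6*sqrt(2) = (b - 3)*(b - 2*sqrt(2))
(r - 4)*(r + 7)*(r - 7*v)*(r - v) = r^4 - 8*r^3*v + 3*r^3 + 7*r^2*v^2 - 24*r^2*v - 28*r^2 + 21*r*v^2 + 224*r*v - 196*v^2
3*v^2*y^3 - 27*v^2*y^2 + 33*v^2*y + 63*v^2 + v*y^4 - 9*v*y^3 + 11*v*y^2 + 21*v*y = (3*v + y)*(y - 7)*(y - 3)*(v*y + v)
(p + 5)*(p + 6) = p^2 + 11*p + 30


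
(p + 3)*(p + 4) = p^2 + 7*p + 12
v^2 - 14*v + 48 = (v - 8)*(v - 6)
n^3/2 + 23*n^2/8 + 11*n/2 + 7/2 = (n/2 + 1)*(n + 7/4)*(n + 2)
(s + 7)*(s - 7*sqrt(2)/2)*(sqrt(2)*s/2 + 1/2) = sqrt(2)*s^3/2 - 3*s^2 + 7*sqrt(2)*s^2/2 - 21*s - 7*sqrt(2)*s/4 - 49*sqrt(2)/4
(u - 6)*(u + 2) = u^2 - 4*u - 12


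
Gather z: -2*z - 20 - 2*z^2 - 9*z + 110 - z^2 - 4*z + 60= -3*z^2 - 15*z + 150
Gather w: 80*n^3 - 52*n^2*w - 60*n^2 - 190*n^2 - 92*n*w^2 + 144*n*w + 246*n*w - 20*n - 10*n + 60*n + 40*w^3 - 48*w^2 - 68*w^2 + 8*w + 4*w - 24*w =80*n^3 - 250*n^2 + 30*n + 40*w^3 + w^2*(-92*n - 116) + w*(-52*n^2 + 390*n - 12)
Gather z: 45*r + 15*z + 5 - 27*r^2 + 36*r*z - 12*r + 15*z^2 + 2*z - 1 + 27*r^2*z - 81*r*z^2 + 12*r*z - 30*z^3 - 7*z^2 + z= -27*r^2 + 33*r - 30*z^3 + z^2*(8 - 81*r) + z*(27*r^2 + 48*r + 18) + 4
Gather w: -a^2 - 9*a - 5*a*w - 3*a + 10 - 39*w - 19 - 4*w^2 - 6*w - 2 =-a^2 - 12*a - 4*w^2 + w*(-5*a - 45) - 11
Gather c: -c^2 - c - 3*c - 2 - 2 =-c^2 - 4*c - 4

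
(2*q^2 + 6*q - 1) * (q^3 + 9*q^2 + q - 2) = 2*q^5 + 24*q^4 + 55*q^3 - 7*q^2 - 13*q + 2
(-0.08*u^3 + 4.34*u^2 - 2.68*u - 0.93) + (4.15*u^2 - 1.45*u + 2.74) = -0.08*u^3 + 8.49*u^2 - 4.13*u + 1.81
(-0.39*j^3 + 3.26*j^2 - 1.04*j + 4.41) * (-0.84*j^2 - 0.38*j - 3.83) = 0.3276*j^5 - 2.5902*j^4 + 1.1285*j^3 - 15.795*j^2 + 2.3074*j - 16.8903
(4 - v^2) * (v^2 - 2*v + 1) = -v^4 + 2*v^3 + 3*v^2 - 8*v + 4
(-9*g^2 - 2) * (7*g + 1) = -63*g^3 - 9*g^2 - 14*g - 2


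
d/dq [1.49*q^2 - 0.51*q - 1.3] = 2.98*q - 0.51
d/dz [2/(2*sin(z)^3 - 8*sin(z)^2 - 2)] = (8 - 3*sin(z))*sin(z)*cos(z)/(sin(z)^3 - 4*sin(z)^2 - 1)^2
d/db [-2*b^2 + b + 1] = 1 - 4*b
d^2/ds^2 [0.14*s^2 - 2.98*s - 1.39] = 0.280000000000000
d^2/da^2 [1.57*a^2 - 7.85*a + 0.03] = 3.14000000000000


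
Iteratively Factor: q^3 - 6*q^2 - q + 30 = (q - 3)*(q^2 - 3*q - 10) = (q - 5)*(q - 3)*(q + 2)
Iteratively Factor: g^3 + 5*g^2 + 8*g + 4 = (g + 2)*(g^2 + 3*g + 2) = (g + 2)^2*(g + 1)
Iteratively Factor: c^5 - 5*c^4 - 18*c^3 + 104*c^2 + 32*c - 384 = (c - 4)*(c^4 - c^3 - 22*c^2 + 16*c + 96) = (c - 4)^2*(c^3 + 3*c^2 - 10*c - 24) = (c - 4)^2*(c - 3)*(c^2 + 6*c + 8) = (c - 4)^2*(c - 3)*(c + 2)*(c + 4)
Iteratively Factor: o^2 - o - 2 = (o + 1)*(o - 2)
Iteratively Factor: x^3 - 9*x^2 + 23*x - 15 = (x - 1)*(x^2 - 8*x + 15) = (x - 3)*(x - 1)*(x - 5)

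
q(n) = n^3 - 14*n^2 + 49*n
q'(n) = 3*n^2 - 28*n + 49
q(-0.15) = -7.67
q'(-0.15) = 53.27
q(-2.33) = -202.82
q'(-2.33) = 130.53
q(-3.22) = -336.32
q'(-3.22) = 170.27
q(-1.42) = -100.67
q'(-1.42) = 94.81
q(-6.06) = -1033.62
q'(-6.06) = 328.85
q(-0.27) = -14.27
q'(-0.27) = 56.78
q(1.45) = 44.66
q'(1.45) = 14.71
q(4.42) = 29.42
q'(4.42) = -16.15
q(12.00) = 300.00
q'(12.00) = 145.00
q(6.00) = 6.00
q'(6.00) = -11.00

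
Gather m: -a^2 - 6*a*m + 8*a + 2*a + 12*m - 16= -a^2 + 10*a + m*(12 - 6*a) - 16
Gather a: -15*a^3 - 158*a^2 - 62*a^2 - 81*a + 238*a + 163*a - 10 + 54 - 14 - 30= -15*a^3 - 220*a^2 + 320*a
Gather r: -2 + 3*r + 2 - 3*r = 0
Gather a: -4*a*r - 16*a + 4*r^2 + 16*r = a*(-4*r - 16) + 4*r^2 + 16*r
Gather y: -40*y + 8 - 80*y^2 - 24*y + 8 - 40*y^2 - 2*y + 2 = -120*y^2 - 66*y + 18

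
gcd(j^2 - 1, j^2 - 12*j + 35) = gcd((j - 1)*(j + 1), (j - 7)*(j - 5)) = 1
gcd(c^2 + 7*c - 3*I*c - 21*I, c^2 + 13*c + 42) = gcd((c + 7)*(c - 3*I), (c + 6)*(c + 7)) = c + 7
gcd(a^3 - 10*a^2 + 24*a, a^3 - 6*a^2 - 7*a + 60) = a - 4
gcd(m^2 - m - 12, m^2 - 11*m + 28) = m - 4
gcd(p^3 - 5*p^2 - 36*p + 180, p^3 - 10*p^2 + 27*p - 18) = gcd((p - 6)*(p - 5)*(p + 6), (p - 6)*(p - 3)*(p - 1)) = p - 6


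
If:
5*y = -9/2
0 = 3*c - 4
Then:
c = 4/3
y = -9/10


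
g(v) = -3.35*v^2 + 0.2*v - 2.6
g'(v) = 0.2 - 6.7*v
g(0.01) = -2.60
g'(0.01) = 0.13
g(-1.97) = -16.00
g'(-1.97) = 13.40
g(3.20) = -36.26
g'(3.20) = -21.24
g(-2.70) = -27.56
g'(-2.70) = 18.29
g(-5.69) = -112.20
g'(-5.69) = 38.32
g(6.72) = -152.54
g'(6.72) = -44.82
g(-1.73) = -12.97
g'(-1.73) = 11.79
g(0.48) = -3.28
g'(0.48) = -3.02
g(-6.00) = -124.40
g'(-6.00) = 40.40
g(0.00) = -2.60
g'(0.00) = 0.20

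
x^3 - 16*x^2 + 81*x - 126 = (x - 7)*(x - 6)*(x - 3)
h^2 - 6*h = h*(h - 6)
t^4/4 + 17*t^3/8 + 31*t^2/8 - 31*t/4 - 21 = (t/4 + 1)*(t - 2)*(t + 3)*(t + 7/2)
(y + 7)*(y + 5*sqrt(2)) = y^2 + 7*y + 5*sqrt(2)*y + 35*sqrt(2)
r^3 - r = r*(r - 1)*(r + 1)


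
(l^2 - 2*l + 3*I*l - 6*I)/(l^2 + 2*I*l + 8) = (l^2 + l*(-2 + 3*I) - 6*I)/(l^2 + 2*I*l + 8)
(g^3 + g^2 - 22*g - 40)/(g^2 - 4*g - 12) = (g^2 - g - 20)/(g - 6)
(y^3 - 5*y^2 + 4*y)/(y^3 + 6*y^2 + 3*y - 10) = y*(y - 4)/(y^2 + 7*y + 10)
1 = 1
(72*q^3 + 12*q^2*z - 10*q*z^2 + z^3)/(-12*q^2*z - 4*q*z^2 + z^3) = (-6*q + z)/z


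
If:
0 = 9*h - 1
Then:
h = 1/9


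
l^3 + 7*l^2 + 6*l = l*(l + 1)*(l + 6)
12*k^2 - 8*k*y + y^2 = (-6*k + y)*(-2*k + y)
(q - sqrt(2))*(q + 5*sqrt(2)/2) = q^2 + 3*sqrt(2)*q/2 - 5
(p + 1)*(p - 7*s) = p^2 - 7*p*s + p - 7*s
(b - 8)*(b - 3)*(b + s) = b^3 + b^2*s - 11*b^2 - 11*b*s + 24*b + 24*s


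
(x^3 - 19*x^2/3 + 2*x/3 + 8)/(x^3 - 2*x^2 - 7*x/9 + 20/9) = 3*(x - 6)/(3*x - 5)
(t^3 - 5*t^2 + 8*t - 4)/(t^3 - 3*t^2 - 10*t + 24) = (t^2 - 3*t + 2)/(t^2 - t - 12)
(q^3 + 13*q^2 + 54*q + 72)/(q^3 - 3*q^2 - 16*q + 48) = (q^2 + 9*q + 18)/(q^2 - 7*q + 12)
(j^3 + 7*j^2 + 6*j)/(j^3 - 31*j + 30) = j*(j + 1)/(j^2 - 6*j + 5)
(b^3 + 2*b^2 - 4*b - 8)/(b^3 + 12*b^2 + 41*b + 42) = (b^2 - 4)/(b^2 + 10*b + 21)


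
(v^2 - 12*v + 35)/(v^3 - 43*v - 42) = (v - 5)/(v^2 + 7*v + 6)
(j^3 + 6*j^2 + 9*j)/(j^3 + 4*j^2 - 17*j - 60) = j*(j + 3)/(j^2 + j - 20)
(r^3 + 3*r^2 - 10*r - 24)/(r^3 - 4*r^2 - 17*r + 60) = (r + 2)/(r - 5)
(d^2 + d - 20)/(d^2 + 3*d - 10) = (d - 4)/(d - 2)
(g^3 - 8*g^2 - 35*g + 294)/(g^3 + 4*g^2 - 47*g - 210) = (g - 7)/(g + 5)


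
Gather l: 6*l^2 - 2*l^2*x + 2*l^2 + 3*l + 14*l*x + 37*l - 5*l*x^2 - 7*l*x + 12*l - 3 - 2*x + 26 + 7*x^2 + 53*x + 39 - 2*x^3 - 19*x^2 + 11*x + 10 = l^2*(8 - 2*x) + l*(-5*x^2 + 7*x + 52) - 2*x^3 - 12*x^2 + 62*x + 72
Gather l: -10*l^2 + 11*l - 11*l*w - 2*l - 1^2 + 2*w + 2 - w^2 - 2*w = -10*l^2 + l*(9 - 11*w) - w^2 + 1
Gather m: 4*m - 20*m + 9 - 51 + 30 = -16*m - 12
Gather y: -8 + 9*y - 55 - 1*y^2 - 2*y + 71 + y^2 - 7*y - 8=0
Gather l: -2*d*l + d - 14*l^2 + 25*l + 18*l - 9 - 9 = d - 14*l^2 + l*(43 - 2*d) - 18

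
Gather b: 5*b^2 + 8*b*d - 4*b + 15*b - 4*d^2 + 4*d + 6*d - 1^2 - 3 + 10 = 5*b^2 + b*(8*d + 11) - 4*d^2 + 10*d + 6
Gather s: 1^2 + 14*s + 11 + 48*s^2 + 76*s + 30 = 48*s^2 + 90*s + 42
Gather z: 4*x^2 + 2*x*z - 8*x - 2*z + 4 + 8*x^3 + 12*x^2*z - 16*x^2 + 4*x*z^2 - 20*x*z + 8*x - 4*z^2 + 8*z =8*x^3 - 12*x^2 + z^2*(4*x - 4) + z*(12*x^2 - 18*x + 6) + 4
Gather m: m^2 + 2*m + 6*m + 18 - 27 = m^2 + 8*m - 9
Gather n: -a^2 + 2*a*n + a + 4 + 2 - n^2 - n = -a^2 + a - n^2 + n*(2*a - 1) + 6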